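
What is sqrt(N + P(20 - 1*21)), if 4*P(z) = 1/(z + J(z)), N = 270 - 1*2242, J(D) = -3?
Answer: I*sqrt(31553)/4 ≈ 44.408*I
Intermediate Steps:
N = -1972 (N = 270 - 2242 = -1972)
P(z) = 1/(4*(-3 + z)) (P(z) = 1/(4*(z - 3)) = 1/(4*(-3 + z)))
sqrt(N + P(20 - 1*21)) = sqrt(-1972 + 1/(4*(-3 + (20 - 1*21)))) = sqrt(-1972 + 1/(4*(-3 + (20 - 21)))) = sqrt(-1972 + 1/(4*(-3 - 1))) = sqrt(-1972 + (1/4)/(-4)) = sqrt(-1972 + (1/4)*(-1/4)) = sqrt(-1972 - 1/16) = sqrt(-31553/16) = I*sqrt(31553)/4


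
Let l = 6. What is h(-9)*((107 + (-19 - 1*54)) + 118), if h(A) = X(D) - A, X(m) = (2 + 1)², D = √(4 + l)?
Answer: 2736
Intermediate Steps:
D = √10 (D = √(4 + 6) = √10 ≈ 3.1623)
X(m) = 9 (X(m) = 3² = 9)
h(A) = 9 - A
h(-9)*((107 + (-19 - 1*54)) + 118) = (9 - 1*(-9))*((107 + (-19 - 1*54)) + 118) = (9 + 9)*((107 + (-19 - 54)) + 118) = 18*((107 - 73) + 118) = 18*(34 + 118) = 18*152 = 2736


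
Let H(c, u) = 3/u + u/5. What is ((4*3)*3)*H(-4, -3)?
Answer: -288/5 ≈ -57.600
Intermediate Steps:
H(c, u) = 3/u + u/5 (H(c, u) = 3/u + u*(1/5) = 3/u + u/5)
((4*3)*3)*H(-4, -3) = ((4*3)*3)*(3/(-3) + (1/5)*(-3)) = (12*3)*(3*(-1/3) - 3/5) = 36*(-1 - 3/5) = 36*(-8/5) = -288/5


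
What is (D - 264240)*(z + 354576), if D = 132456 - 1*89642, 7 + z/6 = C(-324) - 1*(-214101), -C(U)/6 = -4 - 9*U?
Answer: -339735683208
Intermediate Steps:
C(U) = 24 + 54*U (C(U) = -6*(-4 - 9*U) = 24 + 54*U)
z = 1179732 (z = -42 + 6*((24 + 54*(-324)) - 1*(-214101)) = -42 + 6*((24 - 17496) + 214101) = -42 + 6*(-17472 + 214101) = -42 + 6*196629 = -42 + 1179774 = 1179732)
D = 42814 (D = 132456 - 89642 = 42814)
(D - 264240)*(z + 354576) = (42814 - 264240)*(1179732 + 354576) = -221426*1534308 = -339735683208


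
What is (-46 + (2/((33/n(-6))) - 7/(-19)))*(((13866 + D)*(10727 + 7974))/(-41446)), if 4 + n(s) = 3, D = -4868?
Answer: 219127864141/1181211 ≈ 1.8551e+5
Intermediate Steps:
n(s) = -1 (n(s) = -4 + 3 = -1)
(-46 + (2/((33/n(-6))) - 7/(-19)))*(((13866 + D)*(10727 + 7974))/(-41446)) = (-46 + (2/((33/(-1))) - 7/(-19)))*(((13866 - 4868)*(10727 + 7974))/(-41446)) = (-46 + (2/((33*(-1))) - 7*(-1/19)))*((8998*18701)*(-1/41446)) = (-46 + (2/(-33) + 7/19))*(168271598*(-1/41446)) = (-46 + (2*(-1/33) + 7/19))*(-84135799/20723) = (-46 + (-2/33 + 7/19))*(-84135799/20723) = (-46 + 193/627)*(-84135799/20723) = -28649/627*(-84135799/20723) = 219127864141/1181211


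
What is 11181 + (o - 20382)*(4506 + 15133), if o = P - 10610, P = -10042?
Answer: -805855545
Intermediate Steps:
o = -20652 (o = -10042 - 10610 = -20652)
11181 + (o - 20382)*(4506 + 15133) = 11181 + (-20652 - 20382)*(4506 + 15133) = 11181 - 41034*19639 = 11181 - 805866726 = -805855545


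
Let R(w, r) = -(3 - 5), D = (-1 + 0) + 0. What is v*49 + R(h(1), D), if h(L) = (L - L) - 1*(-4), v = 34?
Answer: 1668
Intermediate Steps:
D = -1 (D = -1 + 0 = -1)
h(L) = 4 (h(L) = 0 + 4 = 4)
R(w, r) = 2 (R(w, r) = -1*(-2) = 2)
v*49 + R(h(1), D) = 34*49 + 2 = 1666 + 2 = 1668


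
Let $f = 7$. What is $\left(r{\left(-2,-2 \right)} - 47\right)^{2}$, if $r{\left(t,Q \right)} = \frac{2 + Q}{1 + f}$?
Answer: $2209$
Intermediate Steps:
$r{\left(t,Q \right)} = \frac{1}{4} + \frac{Q}{8}$ ($r{\left(t,Q \right)} = \frac{2 + Q}{1 + 7} = \frac{2 + Q}{8} = \left(2 + Q\right) \frac{1}{8} = \frac{1}{4} + \frac{Q}{8}$)
$\left(r{\left(-2,-2 \right)} - 47\right)^{2} = \left(\left(\frac{1}{4} + \frac{1}{8} \left(-2\right)\right) - 47\right)^{2} = \left(\left(\frac{1}{4} - \frac{1}{4}\right) - 47\right)^{2} = \left(0 - 47\right)^{2} = \left(-47\right)^{2} = 2209$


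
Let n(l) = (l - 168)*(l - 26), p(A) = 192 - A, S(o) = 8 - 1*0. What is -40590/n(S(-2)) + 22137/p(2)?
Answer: 311347/3040 ≈ 102.42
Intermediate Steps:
S(o) = 8 (S(o) = 8 + 0 = 8)
n(l) = (-168 + l)*(-26 + l)
-40590/n(S(-2)) + 22137/p(2) = -40590/(4368 + 8**2 - 194*8) + 22137/(192 - 1*2) = -40590/(4368 + 64 - 1552) + 22137/(192 - 2) = -40590/2880 + 22137/190 = -40590*1/2880 + 22137*(1/190) = -451/32 + 22137/190 = 311347/3040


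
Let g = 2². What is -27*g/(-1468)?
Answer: 27/367 ≈ 0.073570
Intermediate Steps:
g = 4
-27*g/(-1468) = -108/(-1468) = -108*(-1)/1468 = -27*(-1/367) = 27/367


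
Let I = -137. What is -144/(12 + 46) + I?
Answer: -4045/29 ≈ -139.48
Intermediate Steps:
-144/(12 + 46) + I = -144/(12 + 46) - 137 = -144/58 - 137 = (1/58)*(-144) - 137 = -72/29 - 137 = -4045/29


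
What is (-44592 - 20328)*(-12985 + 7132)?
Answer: 379976760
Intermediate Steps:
(-44592 - 20328)*(-12985 + 7132) = -64920*(-5853) = 379976760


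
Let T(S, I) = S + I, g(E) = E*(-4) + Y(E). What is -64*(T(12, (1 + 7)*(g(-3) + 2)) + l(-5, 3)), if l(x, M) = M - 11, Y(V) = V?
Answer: -5888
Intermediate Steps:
g(E) = -3*E (g(E) = E*(-4) + E = -4*E + E = -3*E)
l(x, M) = -11 + M
T(S, I) = I + S
-64*(T(12, (1 + 7)*(g(-3) + 2)) + l(-5, 3)) = -64*(((1 + 7)*(-3*(-3) + 2) + 12) + (-11 + 3)) = -64*((8*(9 + 2) + 12) - 8) = -64*((8*11 + 12) - 8) = -64*((88 + 12) - 8) = -64*(100 - 8) = -64*92 = -5888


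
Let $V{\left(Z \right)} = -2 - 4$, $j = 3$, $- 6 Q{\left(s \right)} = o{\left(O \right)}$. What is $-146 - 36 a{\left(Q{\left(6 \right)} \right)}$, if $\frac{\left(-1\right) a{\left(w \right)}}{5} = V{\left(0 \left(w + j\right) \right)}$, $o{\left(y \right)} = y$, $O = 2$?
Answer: $-1226$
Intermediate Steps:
$Q{\left(s \right)} = - \frac{1}{3}$ ($Q{\left(s \right)} = \left(- \frac{1}{6}\right) 2 = - \frac{1}{3}$)
$V{\left(Z \right)} = -6$ ($V{\left(Z \right)} = -2 - 4 = -6$)
$a{\left(w \right)} = 30$ ($a{\left(w \right)} = \left(-5\right) \left(-6\right) = 30$)
$-146 - 36 a{\left(Q{\left(6 \right)} \right)} = -146 - 1080 = -1226$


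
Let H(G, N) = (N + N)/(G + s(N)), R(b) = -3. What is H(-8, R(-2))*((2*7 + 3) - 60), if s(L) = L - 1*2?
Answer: -258/13 ≈ -19.846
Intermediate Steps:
s(L) = -2 + L (s(L) = L - 2 = -2 + L)
H(G, N) = 2*N/(-2 + G + N) (H(G, N) = (N + N)/(G + (-2 + N)) = (2*N)/(-2 + G + N) = 2*N/(-2 + G + N))
H(-8, R(-2))*((2*7 + 3) - 60) = (2*(-3)/(-2 - 8 - 3))*((2*7 + 3) - 60) = (2*(-3)/(-13))*((14 + 3) - 60) = (2*(-3)*(-1/13))*(17 - 60) = (6/13)*(-43) = -258/13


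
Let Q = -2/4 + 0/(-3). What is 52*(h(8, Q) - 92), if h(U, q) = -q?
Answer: -4758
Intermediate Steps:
Q = -1/2 (Q = -2*1/4 + 0*(-1/3) = -1/2 + 0 = -1/2 ≈ -0.50000)
52*(h(8, Q) - 92) = 52*(-1*(-1/2) - 92) = 52*(1/2 - 92) = 52*(-183/2) = -4758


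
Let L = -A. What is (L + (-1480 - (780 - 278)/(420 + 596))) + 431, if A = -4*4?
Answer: -525015/508 ≈ -1033.5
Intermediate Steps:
A = -16
L = 16 (L = -1*(-16) = 16)
(L + (-1480 - (780 - 278)/(420 + 596))) + 431 = (16 + (-1480 - (780 - 278)/(420 + 596))) + 431 = (16 + (-1480 - 502/1016)) + 431 = (16 + (-1480 - 1*251/508)) + 431 = (16 + (-1480 - 251/508)) + 431 = (16 - 752091/508) + 431 = -743963/508 + 431 = -525015/508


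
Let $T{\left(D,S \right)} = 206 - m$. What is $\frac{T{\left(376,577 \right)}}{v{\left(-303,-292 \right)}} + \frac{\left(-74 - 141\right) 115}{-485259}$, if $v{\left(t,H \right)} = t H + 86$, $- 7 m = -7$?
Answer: $\frac{2289173545}{42975507558} \approx 0.053267$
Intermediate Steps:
$m = 1$ ($m = \left(- \frac{1}{7}\right) \left(-7\right) = 1$)
$v{\left(t,H \right)} = 86 + H t$ ($v{\left(t,H \right)} = H t + 86 = 86 + H t$)
$T{\left(D,S \right)} = 205$ ($T{\left(D,S \right)} = 206 - 1 = 205$)
$\frac{T{\left(376,577 \right)}}{v{\left(-303,-292 \right)}} + \frac{\left(-74 - 141\right) 115}{-485259} = \frac{205}{86 - -88476} + \frac{\left(-74 - 141\right) 115}{-485259} = \frac{205}{86 + 88476} + \left(-74 - 141\right) 115 \left(- \frac{1}{485259}\right) = \frac{205}{88562} + \left(-74 - 141\right) 115 \left(- \frac{1}{485259}\right) = 205 \cdot \frac{1}{88562} + \left(-215\right) 115 \left(- \frac{1}{485259}\right) = \frac{205}{88562} - - \frac{24725}{485259} = \frac{205}{88562} + \frac{24725}{485259} = \frac{2289173545}{42975507558}$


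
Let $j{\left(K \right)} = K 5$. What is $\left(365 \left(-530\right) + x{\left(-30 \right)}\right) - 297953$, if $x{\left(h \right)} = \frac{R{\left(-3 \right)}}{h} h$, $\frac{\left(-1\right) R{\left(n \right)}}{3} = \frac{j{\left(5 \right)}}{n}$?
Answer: $-491378$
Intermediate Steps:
$j{\left(K \right)} = 5 K$
$R{\left(n \right)} = - \frac{75}{n}$ ($R{\left(n \right)} = - 3 \frac{5 \cdot 5}{n} = - 3 \frac{25}{n} = - \frac{75}{n}$)
$x{\left(h \right)} = 25$ ($x{\left(h \right)} = \frac{\left(-75\right) \frac{1}{-3}}{h} h = \frac{\left(-75\right) \left(- \frac{1}{3}\right)}{h} h = \frac{25}{h} h = 25$)
$\left(365 \left(-530\right) + x{\left(-30 \right)}\right) - 297953 = \left(365 \left(-530\right) + 25\right) - 297953 = \left(-193450 + 25\right) - 297953 = -193425 - 297953 = -491378$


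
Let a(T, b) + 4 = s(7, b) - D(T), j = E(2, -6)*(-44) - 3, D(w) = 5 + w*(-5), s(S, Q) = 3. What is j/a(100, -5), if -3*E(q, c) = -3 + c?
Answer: -135/494 ≈ -0.27328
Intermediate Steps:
D(w) = 5 - 5*w
E(q, c) = 1 - c/3 (E(q, c) = -(-3 + c)/3 = 1 - c/3)
j = -135 (j = (1 - 1/3*(-6))*(-44) - 3 = (1 + 2)*(-44) - 3 = 3*(-44) - 3 = -132 - 3 = -135)
a(T, b) = -6 + 5*T (a(T, b) = -4 + (3 - (5 - 5*T)) = -4 + (3 + (-5 + 5*T)) = -4 + (-2 + 5*T) = -6 + 5*T)
j/a(100, -5) = -135/(-6 + 5*100) = -135/(-6 + 500) = -135/494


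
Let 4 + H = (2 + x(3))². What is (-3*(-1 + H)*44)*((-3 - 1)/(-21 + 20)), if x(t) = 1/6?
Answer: 484/3 ≈ 161.33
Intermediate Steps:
x(t) = ⅙
H = 25/36 (H = -4 + (2 + ⅙)² = -4 + (13/6)² = -4 + 169/36 = 25/36 ≈ 0.69444)
(-3*(-1 + H)*44)*((-3 - 1)/(-21 + 20)) = (-3*(-1 + 25/36)*44)*((-3 - 1)/(-21 + 20)) = (-3*(-11/36)*44)*(-4/(-1)) = ((11/12)*44)*(-4*(-1)) = (121/3)*4 = 484/3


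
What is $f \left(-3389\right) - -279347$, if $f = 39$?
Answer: $147176$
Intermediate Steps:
$f \left(-3389\right) - -279347 = 39 \left(-3389\right) - -279347 = -132171 + 279347 = 147176$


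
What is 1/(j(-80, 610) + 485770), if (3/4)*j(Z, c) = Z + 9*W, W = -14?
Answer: 3/1456486 ≈ 2.0598e-6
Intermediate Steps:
j(Z, c) = -168 + 4*Z/3 (j(Z, c) = 4*(Z + 9*(-14))/3 = 4*(Z - 126)/3 = 4*(-126 + Z)/3 = -168 + 4*Z/3)
1/(j(-80, 610) + 485770) = 1/((-168 + (4/3)*(-80)) + 485770) = 1/((-168 - 320/3) + 485770) = 1/(-824/3 + 485770) = 1/(1456486/3) = 3/1456486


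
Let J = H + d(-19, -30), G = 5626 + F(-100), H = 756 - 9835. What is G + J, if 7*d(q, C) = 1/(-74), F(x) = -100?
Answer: -1840455/518 ≈ -3553.0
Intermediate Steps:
H = -9079
d(q, C) = -1/518 (d(q, C) = (⅐)/(-74) = (⅐)*(-1/74) = -1/518)
G = 5526 (G = 5626 - 100 = 5526)
J = -4702923/518 (J = -9079 - 1/518 = -4702923/518 ≈ -9079.0)
G + J = 5526 - 4702923/518 = -1840455/518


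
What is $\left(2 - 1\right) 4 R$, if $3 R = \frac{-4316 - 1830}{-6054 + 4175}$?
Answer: $\frac{24584}{5637} \approx 4.3612$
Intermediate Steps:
$R = \frac{6146}{5637}$ ($R = \frac{\left(-4316 - 1830\right) \frac{1}{-6054 + 4175}}{3} = \frac{\left(-6146\right) \frac{1}{-1879}}{3} = \frac{\left(-6146\right) \left(- \frac{1}{1879}\right)}{3} = \frac{1}{3} \cdot \frac{6146}{1879} = \frac{6146}{5637} \approx 1.0903$)
$\left(2 - 1\right) 4 R = \left(2 - 1\right) 4 \cdot \frac{6146}{5637} = 1 \cdot 4 \cdot \frac{6146}{5637} = 4 \cdot \frac{6146}{5637} = \frac{24584}{5637}$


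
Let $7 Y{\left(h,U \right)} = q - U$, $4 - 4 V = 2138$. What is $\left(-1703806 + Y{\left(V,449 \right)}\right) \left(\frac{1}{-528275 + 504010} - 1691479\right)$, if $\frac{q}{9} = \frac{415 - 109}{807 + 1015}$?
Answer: $\frac{445963957462085686464}{154737905} \approx 2.8821 \cdot 10^{12}$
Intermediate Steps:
$V = - \frac{1067}{2}$ ($V = 1 - \frac{1069}{2} = - \frac{1067}{2} \approx -533.5$)
$q = \frac{1377}{911}$ ($q = 9 \frac{415 - 109}{807 + 1015} = 9 \cdot \frac{306}{1822} = 9 \cdot 306 \cdot \frac{1}{1822} = 9 \cdot \frac{153}{911} = \frac{1377}{911} \approx 1.5115$)
$Y{\left(h,U \right)} = \frac{1377}{6377} - \frac{U}{7}$ ($Y{\left(h,U \right)} = \frac{\frac{1377}{911} - U}{7} = \frac{1377}{6377} - \frac{U}{7}$)
$\left(-1703806 + Y{\left(V,449 \right)}\right) \left(\frac{1}{-528275 + 504010} - 1691479\right) = \left(-1703806 + \left(\frac{1377}{6377} - \frac{449}{7}\right)\right) \left(\frac{1}{-528275 + 504010} - 1691479\right) = \left(-1703806 + \left(\frac{1377}{6377} - \frac{449}{7}\right)\right) \left(\frac{1}{-24265} - 1691479\right) = \left(-1703806 - \frac{407662}{6377}\right) \left(- \frac{1}{24265} - 1691479\right) = \left(- \frac{10865578524}{6377}\right) \left(- \frac{41043737936}{24265}\right) = \frac{445963957462085686464}{154737905}$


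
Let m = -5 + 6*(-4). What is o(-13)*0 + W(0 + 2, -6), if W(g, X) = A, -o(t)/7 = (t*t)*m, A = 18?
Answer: 18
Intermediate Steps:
m = -29 (m = -5 - 24 = -29)
o(t) = 203*t² (o(t) = -7*t*t*(-29) = -7*t²*(-29) = -(-203)*t² = 203*t²)
W(g, X) = 18
o(-13)*0 + W(0 + 2, -6) = (203*(-13)²)*0 + 18 = (203*169)*0 + 18 = 34307*0 + 18 = 0 + 18 = 18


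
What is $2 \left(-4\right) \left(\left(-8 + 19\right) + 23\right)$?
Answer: $-272$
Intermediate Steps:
$2 \left(-4\right) \left(\left(-8 + 19\right) + 23\right) = - 8 \left(11 + 23\right) = \left(-8\right) 34 = -272$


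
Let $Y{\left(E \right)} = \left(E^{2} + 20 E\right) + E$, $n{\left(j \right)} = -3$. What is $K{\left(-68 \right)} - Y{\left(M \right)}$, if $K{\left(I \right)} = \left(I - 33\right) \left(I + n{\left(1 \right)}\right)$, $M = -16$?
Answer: $7251$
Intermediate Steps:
$K{\left(I \right)} = \left(-33 + I\right) \left(-3 + I\right)$ ($K{\left(I \right)} = \left(I - 33\right) \left(I - 3\right) = \left(-33 + I\right) \left(-3 + I\right)$)
$Y{\left(E \right)} = E^{2} + 21 E$
$K{\left(-68 \right)} - Y{\left(M \right)} = \left(99 + \left(-68\right)^{2} - -2448\right) - - 16 \left(21 - 16\right) = \left(99 + 4624 + 2448\right) - \left(-16\right) 5 = 7171 - -80 = 7171 + 80 = 7251$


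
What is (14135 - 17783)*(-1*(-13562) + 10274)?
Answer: -86953728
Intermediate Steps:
(14135 - 17783)*(-1*(-13562) + 10274) = -3648*(13562 + 10274) = -3648*23836 = -86953728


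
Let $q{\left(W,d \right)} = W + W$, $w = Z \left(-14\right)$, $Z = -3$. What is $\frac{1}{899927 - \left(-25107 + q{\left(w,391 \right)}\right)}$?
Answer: $\frac{1}{924950} \approx 1.0811 \cdot 10^{-6}$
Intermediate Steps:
$w = 42$ ($w = \left(-3\right) \left(-14\right) = 42$)
$q{\left(W,d \right)} = 2 W$
$\frac{1}{899927 - \left(-25107 + q{\left(w,391 \right)}\right)} = \frac{1}{899927 + \left(25107 - 2 \cdot 42\right)} = \frac{1}{899927 + \left(25107 - 84\right)} = \frac{1}{899927 + 25023} = \frac{1}{924950}$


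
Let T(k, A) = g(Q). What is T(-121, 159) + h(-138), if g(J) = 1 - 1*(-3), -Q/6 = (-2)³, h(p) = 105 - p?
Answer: 247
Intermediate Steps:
Q = 48 (Q = -6*(-2)³ = -6*(-8) = 48)
g(J) = 4 (g(J) = 1 + 3 = 4)
T(k, A) = 4
T(-121, 159) + h(-138) = 4 + (105 - 1*(-138)) = 4 + (105 + 138) = 4 + 243 = 247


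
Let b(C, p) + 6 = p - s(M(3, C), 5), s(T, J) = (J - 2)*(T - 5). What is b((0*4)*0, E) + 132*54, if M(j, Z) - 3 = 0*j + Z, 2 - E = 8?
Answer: 7122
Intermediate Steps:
E = -6 (E = 2 - 1*8 = 2 - 8 = -6)
M(j, Z) = 3 + Z (M(j, Z) = 3 + (0*j + Z) = 3 + (0 + Z) = 3 + Z)
s(T, J) = (-5 + T)*(-2 + J) (s(T, J) = (-2 + J)*(-5 + T) = (-5 + T)*(-2 + J))
b(C, p) = p - 3*C (b(C, p) = -6 + (p - (10 - 5*5 - 2*(3 + C) + 5*(3 + C))) = -6 + (p - (10 - 25 + (-6 - 2*C) + (15 + 5*C))) = -6 + (p - (-6 + 3*C)) = -6 + (p + (6 - 3*C)) = -6 + (6 + p - 3*C) = p - 3*C)
b((0*4)*0, E) + 132*54 = (-6 - 3*0*4*0) + 132*54 = (-6 - 0*0) + 7128 = (-6 - 3*0) + 7128 = (-6 + 0) + 7128 = -6 + 7128 = 7122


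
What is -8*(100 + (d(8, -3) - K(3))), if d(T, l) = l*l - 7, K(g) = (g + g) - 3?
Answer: -792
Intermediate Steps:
K(g) = -3 + 2*g (K(g) = 2*g - 3 = -3 + 2*g)
d(T, l) = -7 + l² (d(T, l) = l² - 7 = -7 + l²)
-8*(100 + (d(8, -3) - K(3))) = -8*(100 + ((-7 + (-3)²) - (-3 + 2*3))) = -8*(100 + ((-7 + 9) - (-3 + 6))) = -8*(100 + (2 - 1*3)) = -8*(100 + (2 - 3)) = -8*(100 - 1) = -8*99 = -792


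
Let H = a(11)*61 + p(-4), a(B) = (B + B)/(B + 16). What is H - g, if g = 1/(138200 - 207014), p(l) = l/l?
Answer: 10467377/206442 ≈ 50.704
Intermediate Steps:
p(l) = 1
a(B) = 2*B/(16 + B) (a(B) = (2*B)/(16 + B) = 2*B/(16 + B))
g = -1/68814 (g = 1/(-68814) = -1/68814 ≈ -1.4532e-5)
H = 1369/27 (H = (2*11/(16 + 11))*61 + 1 = (2*11/27)*61 + 1 = (2*11*(1/27))*61 + 1 = (22/27)*61 + 1 = 1342/27 + 1 = 1369/27 ≈ 50.704)
H - g = 1369/27 - 1*(-1/68814) = 1369/27 + 1/68814 = 10467377/206442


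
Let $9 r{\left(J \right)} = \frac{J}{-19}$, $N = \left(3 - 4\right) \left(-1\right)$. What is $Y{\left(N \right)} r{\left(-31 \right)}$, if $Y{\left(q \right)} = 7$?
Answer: $\frac{217}{171} \approx 1.269$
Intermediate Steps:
$N = 1$ ($N = \left(-1\right) \left(-1\right) = 1$)
$r{\left(J \right)} = - \frac{J}{171}$ ($r{\left(J \right)} = \frac{J \frac{1}{-19}}{9} = \frac{J \left(- \frac{1}{19}\right)}{9} = \frac{\left(- \frac{1}{19}\right) J}{9} = - \frac{J}{171}$)
$Y{\left(N \right)} r{\left(-31 \right)} = 7 \left(\left(- \frac{1}{171}\right) \left(-31\right)\right) = 7 \cdot \frac{31}{171} = \frac{217}{171}$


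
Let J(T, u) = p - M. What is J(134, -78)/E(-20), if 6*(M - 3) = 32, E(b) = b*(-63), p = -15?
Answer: -1/54 ≈ -0.018519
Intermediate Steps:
E(b) = -63*b
M = 25/3 (M = 3 + (⅙)*32 = 3 + 16/3 = 25/3 ≈ 8.3333)
J(T, u) = -70/3 (J(T, u) = -15 - 1*25/3 = -15 - 25/3 = -70/3)
J(134, -78)/E(-20) = -70/(3*((-63*(-20)))) = -70/3/1260 = -70/3*1/1260 = -1/54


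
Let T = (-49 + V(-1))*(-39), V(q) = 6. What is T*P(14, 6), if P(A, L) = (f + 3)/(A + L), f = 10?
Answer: 21801/20 ≈ 1090.1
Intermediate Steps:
P(A, L) = 13/(A + L) (P(A, L) = (10 + 3)/(A + L) = 13/(A + L))
T = 1677 (T = (-49 + 6)*(-39) = -43*(-39) = 1677)
T*P(14, 6) = 1677*(13/(14 + 6)) = 1677*(13/20) = 21801/20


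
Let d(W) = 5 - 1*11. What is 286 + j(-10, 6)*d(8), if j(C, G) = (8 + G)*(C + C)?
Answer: 1966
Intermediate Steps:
d(W) = -6 (d(W) = 5 - 11 = -6)
j(C, G) = 2*C*(8 + G) (j(C, G) = (8 + G)*(2*C) = 2*C*(8 + G))
286 + j(-10, 6)*d(8) = 286 + (2*(-10)*(8 + 6))*(-6) = 286 + (2*(-10)*14)*(-6) = 286 - 280*(-6) = 286 + 1680 = 1966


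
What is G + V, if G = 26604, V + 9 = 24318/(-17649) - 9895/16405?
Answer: 171100574314/6434041 ≈ 26593.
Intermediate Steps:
V = -70652450/6434041 (V = -9 + (24318/(-17649) - 9895/16405) = -9 + (24318*(-1/17649) - 9895*1/16405) = -9 + (-2702/1961 - 1979/3281) = -9 - 12746081/6434041 = -70652450/6434041 ≈ -10.981)
G + V = 26604 - 70652450/6434041 = 171100574314/6434041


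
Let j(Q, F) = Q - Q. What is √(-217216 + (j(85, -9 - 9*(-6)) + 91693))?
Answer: 3*I*√13947 ≈ 354.29*I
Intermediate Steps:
j(Q, F) = 0
√(-217216 + (j(85, -9 - 9*(-6)) + 91693)) = √(-217216 + (0 + 91693)) = √(-217216 + 91693) = √(-125523) = 3*I*√13947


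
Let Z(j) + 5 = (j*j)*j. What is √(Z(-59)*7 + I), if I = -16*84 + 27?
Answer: I*√1439005 ≈ 1199.6*I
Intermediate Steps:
Z(j) = -5 + j³ (Z(j) = -5 + (j*j)*j = -5 + j²*j = -5 + j³)
I = -1317 (I = -1344 + 27 = -1317)
√(Z(-59)*7 + I) = √((-5 + (-59)³)*7 - 1317) = √((-5 - 205379)*7 - 1317) = √(-205384*7 - 1317) = √(-1437688 - 1317) = √(-1439005) = I*√1439005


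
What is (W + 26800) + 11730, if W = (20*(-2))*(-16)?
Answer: 39170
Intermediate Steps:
W = 640 (W = -40*(-16) = 640)
(W + 26800) + 11730 = (640 + 26800) + 11730 = 27440 + 11730 = 39170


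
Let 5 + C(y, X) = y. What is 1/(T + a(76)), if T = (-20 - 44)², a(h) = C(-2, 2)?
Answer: 1/4089 ≈ 0.00024456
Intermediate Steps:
C(y, X) = -5 + y
a(h) = -7 (a(h) = -5 - 2 = -7)
T = 4096 (T = (-64)² = 4096)
1/(T + a(76)) = 1/(4096 - 7) = 1/4089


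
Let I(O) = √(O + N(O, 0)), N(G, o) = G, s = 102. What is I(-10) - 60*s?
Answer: -6120 + 2*I*√5 ≈ -6120.0 + 4.4721*I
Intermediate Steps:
I(O) = √2*√O (I(O) = √(O + O) = √(2*O) = √2*√O)
I(-10) - 60*s = √2*√(-10) - 60*102 = √2*(I*√10) - 6120 = 2*I*√5 - 6120 = -6120 + 2*I*√5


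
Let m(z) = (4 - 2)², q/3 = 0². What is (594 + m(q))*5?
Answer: 2990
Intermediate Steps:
q = 0 (q = 3*0² = 3*0 = 0)
m(z) = 4 (m(z) = 2² = 4)
(594 + m(q))*5 = (594 + 4)*5 = 598*5 = 2990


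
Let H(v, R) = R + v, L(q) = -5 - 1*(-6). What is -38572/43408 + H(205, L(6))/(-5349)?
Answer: -53815919/58047348 ≈ -0.92710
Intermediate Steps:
L(q) = 1 (L(q) = -5 + 6 = 1)
-38572/43408 + H(205, L(6))/(-5349) = -38572/43408 + (1 + 205)/(-5349) = -38572*1/43408 + 206*(-1/5349) = -9643/10852 - 206/5349 = -53815919/58047348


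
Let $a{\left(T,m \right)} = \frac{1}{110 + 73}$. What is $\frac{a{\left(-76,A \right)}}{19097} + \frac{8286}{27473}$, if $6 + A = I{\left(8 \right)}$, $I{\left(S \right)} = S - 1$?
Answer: $\frac{28957534259}{96011294223} \approx 0.30161$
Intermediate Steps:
$I{\left(S \right)} = -1 + S$
$A = 1$ ($A = -6 + \left(-1 + 8\right) = -6 + 7 = 1$)
$a{\left(T,m \right)} = \frac{1}{183}$
$\frac{a{\left(-76,A \right)}}{19097} + \frac{8286}{27473} = \frac{1}{183 \cdot 19097} + \frac{8286}{27473} = \frac{1}{183} \cdot \frac{1}{19097} + 8286 \cdot \frac{1}{27473} = \frac{1}{3494751} + \frac{8286}{27473} = \frac{28957534259}{96011294223}$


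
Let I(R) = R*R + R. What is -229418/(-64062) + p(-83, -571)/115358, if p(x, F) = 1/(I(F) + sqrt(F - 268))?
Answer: (-4306814589568371*I + 13232600822*sqrt(839))/(3695032098*(sqrt(839) - 325470*I)) ≈ 3.5812 - 1.1369e-13*I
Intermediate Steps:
I(R) = R + R**2 (I(R) = R**2 + R = R + R**2)
p(x, F) = 1/(sqrt(-268 + F) + F*(1 + F)) (p(x, F) = 1/(F*(1 + F) + sqrt(F - 268)) = 1/(F*(1 + F) + sqrt(-268 + F)) = 1/(sqrt(-268 + F) + F*(1 + F)))
-229418/(-64062) + p(-83, -571)/115358 = -229418/(-64062) + 1/(sqrt(-268 - 571) - 571*(1 - 571)*115358) = -229418*(-1/64062) + (1/115358)/(sqrt(-839) - 571*(-570)) = 114709/32031 + (1/115358)/(I*sqrt(839) + 325470) = 114709/32031 + (1/115358)/(325470 + I*sqrt(839)) = 114709/32031 + 1/(115358*(325470 + I*sqrt(839)))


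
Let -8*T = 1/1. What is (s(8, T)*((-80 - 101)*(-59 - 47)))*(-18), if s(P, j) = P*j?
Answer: 345348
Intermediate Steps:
T = -⅛ (T = -⅛/1 = -⅛*1 = -⅛ ≈ -0.12500)
(s(8, T)*((-80 - 101)*(-59 - 47)))*(-18) = ((8*(-⅛))*((-80 - 101)*(-59 - 47)))*(-18) = -(-181)*(-106)*(-18) = -1*19186*(-18) = -19186*(-18) = 345348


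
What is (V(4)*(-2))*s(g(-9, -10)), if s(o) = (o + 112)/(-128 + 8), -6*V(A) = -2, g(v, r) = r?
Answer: 17/30 ≈ 0.56667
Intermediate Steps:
V(A) = 1/3 (V(A) = -1/6*(-2) = 1/3)
s(o) = -14/15 - o/120 (s(o) = (112 + o)/(-120) = (112 + o)*(-1/120) = -14/15 - o/120)
(V(4)*(-2))*s(g(-9, -10)) = ((1/3)*(-2))*(-14/15 - 1/120*(-10)) = -2*(-14/15 + 1/12)/3 = -2/3*(-17/20) = 17/30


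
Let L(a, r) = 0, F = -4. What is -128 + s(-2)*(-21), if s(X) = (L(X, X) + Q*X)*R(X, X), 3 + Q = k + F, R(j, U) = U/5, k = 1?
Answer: -136/5 ≈ -27.200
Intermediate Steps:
R(j, U) = U/5 (R(j, U) = U*(⅕) = U/5)
Q = -6 (Q = -3 + (1 - 4) = -3 - 3 = -6)
s(X) = -6*X²/5 (s(X) = (0 - 6*X)*(X/5) = (-6*X)*(X/5) = -6*X²/5)
-128 + s(-2)*(-21) = -128 - 6/5*(-2)²*(-21) = -128 - 6/5*4*(-21) = -128 - 24/5*(-21) = -128 + 504/5 = -136/5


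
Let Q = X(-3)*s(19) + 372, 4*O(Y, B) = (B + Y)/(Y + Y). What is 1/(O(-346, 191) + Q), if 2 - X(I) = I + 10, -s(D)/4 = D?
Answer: 2768/2081691 ≈ 0.0013297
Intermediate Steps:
s(D) = -4*D
X(I) = -8 - I (X(I) = 2 - (I + 10) = 2 - (10 + I) = 2 + (-10 - I) = -8 - I)
O(Y, B) = (B + Y)/(8*Y) (O(Y, B) = ((B + Y)/(Y + Y))/4 = ((B + Y)/((2*Y)))/4 = ((B + Y)*(1/(2*Y)))/4 = ((B + Y)/(2*Y))/4 = (B + Y)/(8*Y))
Q = 752 (Q = (-8 - 1*(-3))*(-4*19) + 372 = (-8 + 3)*(-76) + 372 = -5*(-76) + 372 = 380 + 372 = 752)
1/(O(-346, 191) + Q) = 1/((⅛)*(191 - 346)/(-346) + 752) = 1/((⅛)*(-1/346)*(-155) + 752) = 1/(155/2768 + 752) = 1/(2081691/2768) = 2768/2081691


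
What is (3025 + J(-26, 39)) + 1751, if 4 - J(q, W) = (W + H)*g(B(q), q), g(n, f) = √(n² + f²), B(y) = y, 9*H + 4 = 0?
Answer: 4780 - 9022*√2/9 ≈ 3362.3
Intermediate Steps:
H = -4/9 (H = -4/9 + (⅑)*0 = -4/9 + 0 = -4/9 ≈ -0.44444)
g(n, f) = √(f² + n²)
J(q, W) = 4 - √2*√(q²)*(-4/9 + W) (J(q, W) = 4 - (W - 4/9)*√(q² + q²) = 4 - (-4/9 + W)*√(2*q²) = 4 - (-4/9 + W)*√2*√(q²) = 4 - √2*√(q²)*(-4/9 + W))
(3025 + J(-26, 39)) + 1751 = (3025 + (4 + 4*√2*√((-26)²)/9 - 1*39*√2*√((-26)²))) + 1751 = (3025 + (4 + 4*√2*√676/9 - 1*39*√2*√676)) + 1751 = (3025 + (4 + (4/9)*√2*26 - 1*39*√2*26)) + 1751 = (3025 + (4 + 104*√2/9 - 1014*√2)) + 1751 = (3025 + (4 - 9022*√2/9)) + 1751 = (3029 - 9022*√2/9) + 1751 = 4780 - 9022*√2/9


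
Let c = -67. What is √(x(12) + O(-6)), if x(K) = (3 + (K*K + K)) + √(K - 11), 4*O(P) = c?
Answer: √573/2 ≈ 11.969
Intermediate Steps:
O(P) = -67/4 (O(P) = (¼)*(-67) = -67/4)
x(K) = 3 + K + K² + √(-11 + K) (x(K) = (3 + (K² + K)) + √(-11 + K) = (3 + (K + K²)) + √(-11 + K) = (3 + K + K²) + √(-11 + K) = 3 + K + K² + √(-11 + K))
√(x(12) + O(-6)) = √((3 + 12 + 12² + √(-11 + 12)) - 67/4) = √((3 + 12 + 144 + √1) - 67/4) = √((3 + 12 + 144 + 1) - 67/4) = √(160 - 67/4) = √(573/4) = √573/2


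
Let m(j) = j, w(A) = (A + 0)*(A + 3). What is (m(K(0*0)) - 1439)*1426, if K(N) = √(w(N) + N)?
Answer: -2052014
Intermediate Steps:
w(A) = A*(3 + A)
K(N) = √(N + N*(3 + N)) (K(N) = √(N*(3 + N) + N) = √(N + N*(3 + N)))
(m(K(0*0)) - 1439)*1426 = (√((0*0)*(4 + 0*0)) - 1439)*1426 = (√(0*(4 + 0)) - 1439)*1426 = (√(0*4) - 1439)*1426 = (√0 - 1439)*1426 = (0 - 1439)*1426 = -1439*1426 = -2052014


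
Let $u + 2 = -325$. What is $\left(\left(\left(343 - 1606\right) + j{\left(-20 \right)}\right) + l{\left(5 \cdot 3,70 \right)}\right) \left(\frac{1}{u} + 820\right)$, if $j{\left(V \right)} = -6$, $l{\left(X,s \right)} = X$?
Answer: $- \frac{112082102}{109} \approx -1.0283 \cdot 10^{6}$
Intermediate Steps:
$u = -327$ ($u = -2 - 325 = -327$)
$\left(\left(\left(343 - 1606\right) + j{\left(-20 \right)}\right) + l{\left(5 \cdot 3,70 \right)}\right) \left(\frac{1}{u} + 820\right) = \left(\left(\left(343 - 1606\right) - 6\right) + 5 \cdot 3\right) \left(\frac{1}{-327} + 820\right) = \left(\left(-1263 - 6\right) + 15\right) \left(- \frac{1}{327} + 820\right) = \left(-1269 + 15\right) \frac{268139}{327} = \left(-1254\right) \frac{268139}{327} = - \frac{112082102}{109}$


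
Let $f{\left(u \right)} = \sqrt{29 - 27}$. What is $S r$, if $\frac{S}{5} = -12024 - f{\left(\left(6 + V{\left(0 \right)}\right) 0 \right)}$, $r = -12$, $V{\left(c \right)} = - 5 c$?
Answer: $721440 + 60 \sqrt{2} \approx 7.2153 \cdot 10^{5}$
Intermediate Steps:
$f{\left(u \right)} = \sqrt{2}$
$S = -60120 - 5 \sqrt{2}$ ($S = 5 \left(-12024 - \sqrt{2}\right) = -60120 - 5 \sqrt{2} \approx -60127.0$)
$S r = \left(-60120 - 5 \sqrt{2}\right) \left(-12\right) = 721440 + 60 \sqrt{2}$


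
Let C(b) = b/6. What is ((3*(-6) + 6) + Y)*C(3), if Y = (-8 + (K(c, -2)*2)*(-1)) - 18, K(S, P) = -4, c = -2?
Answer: -15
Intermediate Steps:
C(b) = b/6 (C(b) = b*(⅙) = b/6)
Y = -18 (Y = (-8 - 4*2*(-1)) - 18 = (-8 - 8*(-1)) - 18 = (-8 + 8) - 18 = 0 - 18 = -18)
((3*(-6) + 6) + Y)*C(3) = ((3*(-6) + 6) - 18)*((⅙)*3) = ((-18 + 6) - 18)*(½) = (-12 - 18)*(½) = -30*½ = -15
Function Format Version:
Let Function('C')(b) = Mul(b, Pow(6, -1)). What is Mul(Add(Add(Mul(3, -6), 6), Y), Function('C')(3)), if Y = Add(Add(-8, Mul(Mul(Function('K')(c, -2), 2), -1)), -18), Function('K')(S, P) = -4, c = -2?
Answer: -15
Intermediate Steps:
Function('C')(b) = Mul(Rational(1, 6), b) (Function('C')(b) = Mul(b, Rational(1, 6)) = Mul(Rational(1, 6), b))
Y = -18 (Y = Add(Add(-8, Mul(Mul(-4, 2), -1)), -18) = Add(Add(-8, Mul(-8, -1)), -18) = Add(Add(-8, 8), -18) = Add(0, -18) = -18)
Mul(Add(Add(Mul(3, -6), 6), Y), Function('C')(3)) = Mul(Add(Add(Mul(3, -6), 6), -18), Mul(Rational(1, 6), 3)) = Mul(Add(Add(-18, 6), -18), Rational(1, 2)) = Mul(Add(-12, -18), Rational(1, 2)) = Mul(-30, Rational(1, 2)) = -15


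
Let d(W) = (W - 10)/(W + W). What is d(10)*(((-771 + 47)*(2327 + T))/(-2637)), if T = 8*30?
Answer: 0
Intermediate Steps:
T = 240
d(W) = (-10 + W)/(2*W) (d(W) = (-10 + W)/((2*W)) = (-10 + W)*(1/(2*W)) = (-10 + W)/(2*W))
d(10)*(((-771 + 47)*(2327 + T))/(-2637)) = ((1/2)*(-10 + 10)/10)*(((-771 + 47)*(2327 + 240))/(-2637)) = ((1/2)*(1/10)*0)*(-724*2567*(-1/2637)) = 0*(-1858508*(-1/2637)) = 0*(1858508/2637) = 0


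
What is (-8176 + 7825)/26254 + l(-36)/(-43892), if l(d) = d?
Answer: -3615237/288085142 ≈ -0.012549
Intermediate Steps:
(-8176 + 7825)/26254 + l(-36)/(-43892) = (-8176 + 7825)/26254 - 36/(-43892) = -351*1/26254 - 36*(-1/43892) = -351/26254 + 9/10973 = -3615237/288085142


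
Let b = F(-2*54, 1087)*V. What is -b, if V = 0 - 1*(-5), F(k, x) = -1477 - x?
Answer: 12820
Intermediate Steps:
V = 5 (V = 0 + 5 = 5)
b = -12820 (b = (-1477 - 1*1087)*5 = (-1477 - 1087)*5 = -2564*5 = -12820)
-b = -1*(-12820) = 12820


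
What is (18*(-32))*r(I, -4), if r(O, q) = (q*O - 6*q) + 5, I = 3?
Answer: -9792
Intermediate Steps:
r(O, q) = 5 - 6*q + O*q (r(O, q) = (O*q - 6*q) + 5 = (-6*q + O*q) + 5 = 5 - 6*q + O*q)
(18*(-32))*r(I, -4) = (18*(-32))*(5 - 6*(-4) + 3*(-4)) = -576*(5 + 24 - 12) = -576*17 = -9792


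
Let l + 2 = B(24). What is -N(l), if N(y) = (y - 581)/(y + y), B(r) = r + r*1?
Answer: 535/92 ≈ 5.8152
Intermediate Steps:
B(r) = 2*r (B(r) = r + r = 2*r)
l = 46 (l = -2 + 2*24 = -2 + 48 = 46)
N(y) = (-581 + y)/(2*y) (N(y) = (-581 + y)/((2*y)) = (-581 + y)*(1/(2*y)) = (-581 + y)/(2*y))
-N(l) = -(-581 + 46)/(2*46) = -(-535)/(2*46) = -1*(-535/92) = 535/92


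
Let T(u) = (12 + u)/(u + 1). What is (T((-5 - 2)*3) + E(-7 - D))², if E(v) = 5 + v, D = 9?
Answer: 44521/400 ≈ 111.30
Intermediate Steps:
T(u) = (12 + u)/(1 + u)
(T((-5 - 2)*3) + E(-7 - D))² = ((12 + (-5 - 2)*3)/(1 + (-5 - 2)*3) + (5 + (-7 - 1*9)))² = ((12 - 7*3)/(1 - 7*3) + (5 + (-7 - 9)))² = ((12 - 21)/(1 - 21) + (5 - 16))² = (-9/(-20) - 11)² = (-1/20*(-9) - 11)² = (9/20 - 11)² = (-211/20)² = 44521/400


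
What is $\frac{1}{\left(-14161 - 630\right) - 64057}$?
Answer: $- \frac{1}{78848} \approx -1.2683 \cdot 10^{-5}$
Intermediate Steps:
$\frac{1}{\left(-14161 - 630\right) - 64057} = \frac{1}{-14791 - 64057} = \frac{1}{-78848} = - \frac{1}{78848}$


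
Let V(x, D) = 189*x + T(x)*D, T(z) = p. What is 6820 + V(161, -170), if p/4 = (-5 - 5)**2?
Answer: -30751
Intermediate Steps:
p = 400 (p = 4*(-5 - 5)**2 = 4*(-10)**2 = 4*100 = 400)
T(z) = 400
V(x, D) = 189*x + 400*D
6820 + V(161, -170) = 6820 + (189*161 + 400*(-170)) = 6820 + (30429 - 68000) = 6820 - 37571 = -30751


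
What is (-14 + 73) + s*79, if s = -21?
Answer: -1600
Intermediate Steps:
(-14 + 73) + s*79 = (-14 + 73) - 21*79 = 59 - 1659 = -1600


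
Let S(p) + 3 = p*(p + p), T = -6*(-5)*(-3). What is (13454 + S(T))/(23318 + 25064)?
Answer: 29651/48382 ≈ 0.61285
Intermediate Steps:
T = -90 (T = 30*(-3) = -90)
S(p) = -3 + 2*p² (S(p) = -3 + p*(p + p) = -3 + p*(2*p) = -3 + 2*p²)
(13454 + S(T))/(23318 + 25064) = (13454 + (-3 + 2*(-90)²))/(23318 + 25064) = (13454 + (-3 + 2*8100))/48382 = (13454 + (-3 + 16200))*(1/48382) = (13454 + 16197)*(1/48382) = 29651*(1/48382) = 29651/48382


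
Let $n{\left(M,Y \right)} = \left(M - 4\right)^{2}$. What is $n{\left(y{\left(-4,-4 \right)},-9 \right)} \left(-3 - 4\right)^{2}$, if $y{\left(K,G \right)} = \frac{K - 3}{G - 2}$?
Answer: $\frac{14161}{36} \approx 393.36$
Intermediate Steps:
$y{\left(K,G \right)} = \frac{-3 + K}{-2 + G}$
$n{\left(M,Y \right)} = \left(-4 + M\right)^{2}$
$n{\left(y{\left(-4,-4 \right)},-9 \right)} \left(-3 - 4\right)^{2} = \left(-4 + \frac{-3 - 4}{-2 - 4}\right)^{2} \left(-3 - 4\right)^{2} = \left(-4 + \frac{1}{-6} \left(-7\right)\right)^{2} \left(-7\right)^{2} = \left(-4 - - \frac{7}{6}\right)^{2} \cdot 49 = \left(-4 + \frac{7}{6}\right)^{2} \cdot 49 = \left(- \frac{17}{6}\right)^{2} \cdot 49 = \frac{289}{36} \cdot 49 = \frac{14161}{36}$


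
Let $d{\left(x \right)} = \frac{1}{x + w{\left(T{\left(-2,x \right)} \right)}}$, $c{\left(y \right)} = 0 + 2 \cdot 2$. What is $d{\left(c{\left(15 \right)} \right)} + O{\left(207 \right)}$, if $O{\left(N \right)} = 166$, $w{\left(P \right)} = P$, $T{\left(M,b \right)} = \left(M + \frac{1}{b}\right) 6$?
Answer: $\frac{2156}{13} \approx 165.85$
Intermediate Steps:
$T{\left(M,b \right)} = 6 M + \frac{6}{b}$
$c{\left(y \right)} = 4$ ($c{\left(y \right)} = 0 + 4 = 4$)
$d{\left(x \right)} = \frac{1}{-12 + x + \frac{6}{x}}$ ($d{\left(x \right)} = \frac{1}{x + \left(6 \left(-2\right) + \frac{6}{x}\right)} = \frac{1}{x - \left(12 - \frac{6}{x}\right)} = \frac{1}{-12 + x + \frac{6}{x}}$)
$d{\left(c{\left(15 \right)} \right)} + O{\left(207 \right)} = \frac{4}{6 + 4 \left(-12 + 4\right)} + 166 = \frac{4}{6 + 4 \left(-8\right)} + 166 = \frac{4}{6 - 32} + 166 = \frac{4}{-26} + 166 = 4 \left(- \frac{1}{26}\right) + 166 = - \frac{2}{13} + 166 = \frac{2156}{13}$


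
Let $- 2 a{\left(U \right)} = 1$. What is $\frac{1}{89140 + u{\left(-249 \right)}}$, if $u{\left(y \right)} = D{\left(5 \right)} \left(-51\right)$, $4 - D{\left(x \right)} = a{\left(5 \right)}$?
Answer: $\frac{2}{177821} \approx 1.1247 \cdot 10^{-5}$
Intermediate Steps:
$a{\left(U \right)} = - \frac{1}{2}$ ($a{\left(U \right)} = \left(- \frac{1}{2}\right) 1 = - \frac{1}{2}$)
$D{\left(x \right)} = \frac{9}{2}$ ($D{\left(x \right)} = 4 - - \frac{1}{2} = 4 + \frac{1}{2} = \frac{9}{2}$)
$u{\left(y \right)} = - \frac{459}{2}$ ($u{\left(y \right)} = \frac{9}{2} \left(-51\right) = - \frac{459}{2}$)
$\frac{1}{89140 + u{\left(-249 \right)}} = \frac{1}{89140 - \frac{459}{2}} = \frac{1}{\frac{177821}{2}} = \frac{2}{177821}$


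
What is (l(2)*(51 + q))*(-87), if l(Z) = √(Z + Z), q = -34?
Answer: -2958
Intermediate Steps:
l(Z) = √2*√Z (l(Z) = √(2*Z) = √2*√Z)
(l(2)*(51 + q))*(-87) = ((√2*√2)*(51 - 34))*(-87) = (2*17)*(-87) = 34*(-87) = -2958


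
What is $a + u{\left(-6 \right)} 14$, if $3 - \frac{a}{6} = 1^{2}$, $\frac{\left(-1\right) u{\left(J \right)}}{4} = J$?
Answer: $348$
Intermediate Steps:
$u{\left(J \right)} = - 4 J$
$a = 12$ ($a = 18 - 6 \cdot 1^{2} = 18 - 6 = 12$)
$a + u{\left(-6 \right)} 14 = 12 + \left(-4\right) \left(-6\right) 14 = 12 + 24 \cdot 14 = 12 + 336 = 348$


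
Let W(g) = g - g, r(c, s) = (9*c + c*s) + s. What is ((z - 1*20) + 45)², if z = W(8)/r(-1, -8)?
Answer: 625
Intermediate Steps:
r(c, s) = s + 9*c + c*s
W(g) = 0
z = 0 (z = 0/(-8 + 9*(-1) - 1*(-8)) = 0/(-8 - 9 + 8) = 0/(-9) = 0*(-⅑) = 0)
((z - 1*20) + 45)² = ((0 - 1*20) + 45)² = ((0 - 20) + 45)² = (-20 + 45)² = 25² = 625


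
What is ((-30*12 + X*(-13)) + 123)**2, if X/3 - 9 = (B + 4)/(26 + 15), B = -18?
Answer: 555167844/1681 ≈ 3.3026e+5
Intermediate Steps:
X = 1065/41 (X = 27 + 3*((-18 + 4)/(26 + 15)) = 27 + 3*(-14/41) = 27 - 42/41 = 1065/41 ≈ 25.976)
((-30*12 + X*(-13)) + 123)**2 = ((-30*12 + (1065/41)*(-13)) + 123)**2 = ((-360 - 13845/41) + 123)**2 = (-28605/41 + 123)**2 = (-23562/41)**2 = 555167844/1681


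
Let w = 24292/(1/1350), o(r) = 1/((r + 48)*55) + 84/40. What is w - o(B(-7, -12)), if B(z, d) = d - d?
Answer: 17315336491/528 ≈ 3.2794e+7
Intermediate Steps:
B(z, d) = 0
o(r) = 21/10 + 1/(55*(48 + r)) (o(r) = (1/55)/(48 + r) + 84*(1/40) = 1/(55*(48 + r)) + 21/10 = 21/10 + 1/(55*(48 + r)))
w = 32794200 (w = 24292/(1/1350) = 24292*1350 = 32794200)
w - o(B(-7, -12)) = 32794200 - (11090 + 231*0)/(110*(48 + 0)) = 32794200 - (11090 + 0)/(110*48) = 32794200 - 11090/(110*48) = 32794200 - 1*1109/528 = 32794200 - 1109/528 = 17315336491/528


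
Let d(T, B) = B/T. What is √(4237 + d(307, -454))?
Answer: √399193635/307 ≈ 65.081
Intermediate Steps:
√(4237 + d(307, -454)) = √(4237 - 454/307) = √(1300305/307) = √399193635/307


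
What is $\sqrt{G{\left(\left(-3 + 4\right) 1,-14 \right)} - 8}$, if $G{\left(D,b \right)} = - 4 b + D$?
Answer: $7$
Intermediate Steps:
$G{\left(D,b \right)} = D - 4 b$
$\sqrt{G{\left(\left(-3 + 4\right) 1,-14 \right)} - 8} = \sqrt{\left(\left(-3 + 4\right) 1 - -56\right) - 8} = \sqrt{\left(1 \cdot 1 + 56\right) - 8} = \sqrt{\left(1 + 56\right) - 8} = \sqrt{57 - 8} = \sqrt{49} = 7$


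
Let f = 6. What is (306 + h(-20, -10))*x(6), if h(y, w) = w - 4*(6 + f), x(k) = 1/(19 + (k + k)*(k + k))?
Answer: 248/163 ≈ 1.5215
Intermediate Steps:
x(k) = 1/(19 + 4*k²) (x(k) = 1/(19 + (2*k)*(2*k)) = 1/(19 + 4*k²))
h(y, w) = -48 + w (h(y, w) = w - 4*(6 + 6) = w - 4*12 = w - 48 = -48 + w)
(306 + h(-20, -10))*x(6) = (306 + (-48 - 10))/(19 + 4*6²) = (306 - 58)/(19 + 4*36) = 248/(19 + 144) = 248/163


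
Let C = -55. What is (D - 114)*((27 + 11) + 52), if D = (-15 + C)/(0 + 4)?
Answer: -11835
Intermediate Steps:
D = -35/2 (D = (-15 - 55)/(0 + 4) = -70/4 = -70*¼ = -35/2 ≈ -17.500)
(D - 114)*((27 + 11) + 52) = (-35/2 - 114)*((27 + 11) + 52) = -263*(38 + 52)/2 = -263/2*90 = -11835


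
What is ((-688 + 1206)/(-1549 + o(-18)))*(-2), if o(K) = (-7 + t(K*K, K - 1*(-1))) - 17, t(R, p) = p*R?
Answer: 1036/7081 ≈ 0.14631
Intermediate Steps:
t(R, p) = R*p
o(K) = -24 + K²*(1 + K) (o(K) = (-7 + (K*K)*(K - 1*(-1))) - 17 = (-7 + K²*(K + 1)) - 17 = (-7 + K²*(1 + K)) - 17 = -24 + K²*(1 + K))
((-688 + 1206)/(-1549 + o(-18)))*(-2) = ((-688 + 1206)/(-1549 + (-24 + (-18)²*(1 - 18))))*(-2) = (518/(-1549 + (-24 + 324*(-17))))*(-2) = (518/(-1549 + (-24 - 5508)))*(-2) = (518/(-1549 - 5532))*(-2) = (518/(-7081))*(-2) = (518*(-1/7081))*(-2) = -518/7081*(-2) = 1036/7081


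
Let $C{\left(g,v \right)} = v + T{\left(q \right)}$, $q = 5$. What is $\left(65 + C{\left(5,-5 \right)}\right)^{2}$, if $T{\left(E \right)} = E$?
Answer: $4225$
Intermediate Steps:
$C{\left(g,v \right)} = 5 + v$ ($C{\left(g,v \right)} = v + 5 = 5 + v$)
$\left(65 + C{\left(5,-5 \right)}\right)^{2} = \left(65 + \left(5 - 5\right)\right)^{2} = \left(65 + 0\right)^{2} = 65^{2} = 4225$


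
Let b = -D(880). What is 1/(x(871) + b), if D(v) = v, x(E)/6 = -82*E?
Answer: -1/429412 ≈ -2.3288e-6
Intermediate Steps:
x(E) = -492*E (x(E) = 6*(-82*E) = -492*E)
b = -880 (b = -1*880 = -880)
1/(x(871) + b) = 1/(-492*871 - 880) = 1/(-428532 - 880) = 1/(-429412) = -1/429412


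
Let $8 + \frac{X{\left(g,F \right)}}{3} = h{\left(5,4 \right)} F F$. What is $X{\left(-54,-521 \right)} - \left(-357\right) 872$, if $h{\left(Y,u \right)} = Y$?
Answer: $4382895$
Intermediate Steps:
$X{\left(g,F \right)} = -24 + 15 F^{2}$ ($X{\left(g,F \right)} = -24 + 3 \cdot 5 F F = -24 + 3 \cdot 5 F^{2} = -24 + 15 F^{2}$)
$X{\left(-54,-521 \right)} - \left(-357\right) 872 = \left(-24 + 15 \left(-521\right)^{2}\right) - \left(-357\right) 872 = \left(-24 + 15 \cdot 271441\right) - -311304 = \left(-24 + 4071615\right) + 311304 = 4071591 + 311304 = 4382895$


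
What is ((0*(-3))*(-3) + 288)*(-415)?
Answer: -119520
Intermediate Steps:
((0*(-3))*(-3) + 288)*(-415) = (0*(-3) + 288)*(-415) = (0 + 288)*(-415) = 288*(-415) = -119520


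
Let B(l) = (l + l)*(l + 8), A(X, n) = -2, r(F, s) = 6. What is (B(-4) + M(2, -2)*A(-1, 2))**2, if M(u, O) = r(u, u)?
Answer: 1936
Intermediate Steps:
M(u, O) = 6
B(l) = 2*l*(8 + l) (B(l) = (2*l)*(8 + l) = 2*l*(8 + l))
(B(-4) + M(2, -2)*A(-1, 2))**2 = (2*(-4)*(8 - 4) + 6*(-2))**2 = (2*(-4)*4 - 12)**2 = (-32 - 12)**2 = (-44)**2 = 1936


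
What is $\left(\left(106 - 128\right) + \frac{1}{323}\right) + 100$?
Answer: $\frac{25195}{323} \approx 78.003$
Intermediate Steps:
$\left(\left(106 - 128\right) + \frac{1}{323}\right) + 100 = \left(-22 + \frac{1}{323}\right) + 100 = - \frac{7105}{323} + 100 = \frac{25195}{323}$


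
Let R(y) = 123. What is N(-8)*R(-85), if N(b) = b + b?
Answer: -1968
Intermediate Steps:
N(b) = 2*b
N(-8)*R(-85) = (2*(-8))*123 = -16*123 = -1968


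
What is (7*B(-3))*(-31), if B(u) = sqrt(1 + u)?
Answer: -217*I*sqrt(2) ≈ -306.88*I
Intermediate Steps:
(7*B(-3))*(-31) = (7*sqrt(1 - 3))*(-31) = (7*sqrt(-2))*(-31) = (7*(I*sqrt(2)))*(-31) = (7*I*sqrt(2))*(-31) = -217*I*sqrt(2)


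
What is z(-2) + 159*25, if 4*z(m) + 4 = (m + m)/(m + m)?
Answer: 15897/4 ≈ 3974.3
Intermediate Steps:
z(m) = -3/4 (z(m) = -1 + ((m + m)/(m + m))/4 = -1 + ((2*m)/((2*m)))/4 = -1 + ((2*m)*(1/(2*m)))/4 = -1 + (1/4)*1 = -1 + 1/4 = -3/4)
z(-2) + 159*25 = -3/4 + 159*25 = -3/4 + 3975 = 15897/4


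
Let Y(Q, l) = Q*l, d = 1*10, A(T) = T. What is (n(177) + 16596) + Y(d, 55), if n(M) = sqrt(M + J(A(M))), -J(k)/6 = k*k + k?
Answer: 17146 + I*sqrt(188859) ≈ 17146.0 + 434.58*I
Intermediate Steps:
J(k) = -6*k - 6*k**2 (J(k) = -6*(k*k + k) = -6*(k**2 + k) = -6*(k + k**2) = -6*k - 6*k**2)
d = 10
n(M) = sqrt(M - 6*M*(1 + M))
(n(177) + 16596) + Y(d, 55) = (sqrt(177*(-5 - 6*177)) + 16596) + 10*55 = (sqrt(177*(-5 - 1062)) + 16596) + 550 = (sqrt(177*(-1067)) + 16596) + 550 = (sqrt(-188859) + 16596) + 550 = (I*sqrt(188859) + 16596) + 550 = (16596 + I*sqrt(188859)) + 550 = 17146 + I*sqrt(188859)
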